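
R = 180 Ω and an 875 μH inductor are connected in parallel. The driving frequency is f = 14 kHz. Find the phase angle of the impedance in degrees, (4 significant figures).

ω = 2πf = 87960 rad/s
X_L = ωL = 76.97 Ω
Parallel: admittances add. Y = 1/R + 1/(jωL)
Y = (0.005556 − j0.01299) S
|Y| = 0.01413 S → |Z| = 1/|Y| = 70.77 Ω, ∠Z = −∠Y = 66.85°

66.85°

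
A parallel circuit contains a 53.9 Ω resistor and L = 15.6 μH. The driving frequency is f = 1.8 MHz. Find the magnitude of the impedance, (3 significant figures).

51.5 Ω

ω = 2πf = 1.131e+07 rad/s
X_L = ωL = 176 Ω
Parallel: admittances add. Y = 1/R + 1/(jωL)
Y = (0.0186 − j0.00567) S
|Y| = 0.0194 S → |Z| = 1/|Y| = 51.5 Ω, ∠Z = −∠Y = 17.0°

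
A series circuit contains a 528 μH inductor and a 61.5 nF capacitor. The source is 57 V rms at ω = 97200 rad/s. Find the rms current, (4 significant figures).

491.5 mA

X_L = ωL = 51.32 Ω
X_C = 1/(ωC) = 167.3 Ω
Net reactance X = X_L − X_C = -116.0 Ω
Z = − j116.0 Ω
|Z| = √(0² + 116.0²) = 116.0 Ω
I = V/|Z| = 57/116.0 = 491.5 mA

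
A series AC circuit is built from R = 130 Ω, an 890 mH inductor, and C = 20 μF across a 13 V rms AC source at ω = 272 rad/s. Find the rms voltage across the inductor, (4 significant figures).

22.09 V

X_L = ωL = 242.1 Ω
X_C = 1/(ωC) = 183.8 Ω
Net reactance X = X_L − X_C = 58.26 Ω
Z = 130.0 + j58.26 Ω
|Z| = √(130.0² + 58.26²) = 142.5 Ω
I = V/|Z| = 91.26 mA
V_L = I·|Z_L| = 0.09126 × 242.1 = 22.09 V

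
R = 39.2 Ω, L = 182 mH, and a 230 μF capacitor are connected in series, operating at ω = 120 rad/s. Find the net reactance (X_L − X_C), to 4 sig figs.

-14.39 Ω

X_L = ωL = 21.84 Ω
X_C = 1/(ωC) = 36.23 Ω
X = 21.84 − 36.23 = -14.39 Ω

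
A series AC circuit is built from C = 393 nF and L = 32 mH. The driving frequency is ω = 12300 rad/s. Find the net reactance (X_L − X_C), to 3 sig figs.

X_L = ωL = 394 Ω
X_C = 1/(ωC) = 207 Ω
X = 394 − 207 = 187 Ω

187 Ω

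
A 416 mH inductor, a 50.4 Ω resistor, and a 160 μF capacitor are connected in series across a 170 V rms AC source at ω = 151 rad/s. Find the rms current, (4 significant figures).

3.104 A

X_L = ωL = 62.82 Ω
X_C = 1/(ωC) = 41.39 Ω
Net reactance X = X_L − X_C = 21.43 Ω
Z = 50.40 + j21.43 Ω
|Z| = √(50.40² + 21.43²) = 54.76 Ω
I = V/|Z| = 170/54.76 = 3.104 A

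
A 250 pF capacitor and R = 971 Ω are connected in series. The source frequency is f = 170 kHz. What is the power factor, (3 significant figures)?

0.251

ω = 2πf = 1.068e+06 rad/s
X_C = 1/(ωC) = 3740 Ω
Z = 971 − j3740 Ω
|Z| = √(971² + 3740²) = 3870 Ω
∠Z = arctan(-3740/971) = -75.5°
cos φ = cos(-75.5°) = 0.251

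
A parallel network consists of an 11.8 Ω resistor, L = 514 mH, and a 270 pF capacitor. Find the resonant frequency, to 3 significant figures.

13.5 kHz

ω₀ = 1/√(LC) = 1/√(0.514 × 2.7e-10) = 84890 rad/s
f₀ = ω₀/(2π) = 13.5 kHz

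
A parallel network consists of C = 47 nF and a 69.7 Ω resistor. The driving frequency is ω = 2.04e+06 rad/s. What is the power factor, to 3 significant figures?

0.148

X_C = 1/(ωC) = 10.4 Ω
Parallel: admittances add. Y = 1/R + jωC
Y = (0.0143 + j0.0959) S
|Y| = 0.0969 S → |Z| = 1/|Y| = 10.3 Ω, ∠Z = −∠Y = -81.5°
cos φ = cos(-81.5°) = 0.148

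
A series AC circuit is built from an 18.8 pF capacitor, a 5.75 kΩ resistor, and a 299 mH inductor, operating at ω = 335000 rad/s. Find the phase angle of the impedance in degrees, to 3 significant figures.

-84.4°

X_L = ωL = 100000 Ω
X_C = 1/(ωC) = 159000 Ω
Net reactance X = X_L − X_C = -58600 Ω
Z = 5750 − j58600 Ω
|Z| = √(5750² + 58600²) = 58900 Ω
∠Z = arctan(-58600/5750) = -84.4°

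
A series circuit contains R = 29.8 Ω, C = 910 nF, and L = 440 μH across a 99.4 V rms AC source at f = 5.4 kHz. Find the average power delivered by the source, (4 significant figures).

246.8 W

ω = 2πf = 33930 rad/s
X_L = ωL = 14.93 Ω
X_C = 1/(ωC) = 32.39 Ω
Net reactance X = X_L − X_C = -17.46 Ω
Z = 29.80 − j17.46 Ω
|Z| = √(29.80² + 17.46²) = 34.54 Ω
∠Z = arctan(-17.46/29.80) = -30.37°
I = V/|Z| = 2.878 A
P = VI cos φ = 99.4 × 2.878 × cos(-30.37°) = 246.8 W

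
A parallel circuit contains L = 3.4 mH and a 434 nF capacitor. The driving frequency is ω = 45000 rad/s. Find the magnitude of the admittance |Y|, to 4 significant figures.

12.99 mS

X_L = ωL = 153.0 Ω
X_C = 1/(ωC) = 51.20 Ω
Parallel: admittances add. Y = 1/(jωL) + jωC
Y = (0 + j0.01299) S
|Y| = 0.01299 S → |Z| = 1/|Y| = 76.96 Ω, ∠Z = −∠Y = -90.00°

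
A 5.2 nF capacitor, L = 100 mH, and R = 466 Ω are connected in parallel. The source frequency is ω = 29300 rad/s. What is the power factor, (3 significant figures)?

X_L = ωL = 2930 Ω
X_C = 1/(ωC) = 6560 Ω
Parallel: admittances add. Y = 1/R + 1/(jωL) + jωC
Y = (0.00215 − j0.000189) S
|Y| = 0.00215 S → |Z| = 1/|Y| = 464 Ω, ∠Z = −∠Y = 5.03°
cos φ = cos(5.03°) = 0.996

0.996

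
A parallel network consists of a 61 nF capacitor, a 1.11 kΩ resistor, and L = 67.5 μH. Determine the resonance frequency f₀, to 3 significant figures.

78.4 kHz

ω₀ = 1/√(LC) = 1/√(6.75e-05 × 6.1e-08) = 492800 rad/s
f₀ = ω₀/(2π) = 78.4 kHz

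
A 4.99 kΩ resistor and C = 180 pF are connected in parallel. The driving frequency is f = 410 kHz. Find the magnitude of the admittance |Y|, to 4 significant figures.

ω = 2πf = 2.576e+06 rad/s
X_C = 1/(ωC) = 2157 Ω
Parallel: admittances add. Y = 1/R + jωC
Y = (0.0002004 + j0.0004637) S
|Y| = 0.0005052 S → |Z| = 1/|Y| = 1980 Ω, ∠Z = −∠Y = -66.63°

505.2 μS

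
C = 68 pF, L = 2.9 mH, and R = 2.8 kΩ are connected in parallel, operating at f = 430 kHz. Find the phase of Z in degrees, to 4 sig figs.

ω = 2πf = 2.702e+06 rad/s
X_L = ωL = 7835 Ω
X_C = 1/(ωC) = 5443 Ω
Parallel: admittances add. Y = 1/R + 1/(jωL) + jωC
Y = (0.0003571 + j5.609e-05) S
|Y| = 0.0003615 S → |Z| = 1/|Y| = 2766 Ω, ∠Z = −∠Y = -8.926°

-8.926°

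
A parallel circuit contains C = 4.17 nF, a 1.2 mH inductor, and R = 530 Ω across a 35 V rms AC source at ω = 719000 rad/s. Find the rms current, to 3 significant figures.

92.2 mA

X_L = ωL = 863 Ω
X_C = 1/(ωC) = 334 Ω
Parallel: admittances add. Y = 1/R + 1/(jωL) + jωC
Y = (0.00189 + j0.00184) S
|Y| = 0.00263 S → |Z| = 1/|Y| = 380 Ω, ∠Z = −∠Y = -44.3°
I = V/|Z| = 35/380 = 92.2 mA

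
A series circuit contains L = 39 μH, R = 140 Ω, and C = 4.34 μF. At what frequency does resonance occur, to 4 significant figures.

12.23 kHz

ω₀ = 1/√(LC) = 1/√(3.9e-05 × 4.34e-06) = 76860 rad/s
f₀ = ω₀/(2π) = 12.23 kHz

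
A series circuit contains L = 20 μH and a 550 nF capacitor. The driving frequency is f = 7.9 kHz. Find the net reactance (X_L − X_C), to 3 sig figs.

ω = 2πf = 49640 rad/s
X_L = ωL = 0.993 Ω
X_C = 1/(ωC) = 36.6 Ω
X = 0.993 − 36.6 = -35.6 Ω

-35.6 Ω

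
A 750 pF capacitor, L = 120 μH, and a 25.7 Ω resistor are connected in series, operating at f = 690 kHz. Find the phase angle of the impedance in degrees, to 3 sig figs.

83.1°

ω = 2πf = 4.335e+06 rad/s
X_L = ωL = 520 Ω
X_C = 1/(ωC) = 308 Ω
Net reactance X = X_L − X_C = 213 Ω
Z = 25.7 + j213 Ω
|Z| = √(25.7² + 213²) = 214 Ω
∠Z = arctan(213/25.7) = 83.1°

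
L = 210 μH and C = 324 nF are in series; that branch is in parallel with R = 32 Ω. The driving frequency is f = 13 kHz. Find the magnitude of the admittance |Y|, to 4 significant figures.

ω = 2πf = 81680 rad/s
X_L = ωL = 17.15 Ω
X_C = 1/(ωC) = 37.79 Ω
Branch 1: Z₁ = R = 32.00 Ω
Branch 2 (series LC): Z₂ = j(X_L − X_C) = −j20.63 Ω
Parallel: Z = Z₁Z₂/(Z₁+Z₂), |Z| = 17.34 Ω, ∠Z = -57.19°
|Y| = 1/|Z| = 57.67 mS

57.67 mS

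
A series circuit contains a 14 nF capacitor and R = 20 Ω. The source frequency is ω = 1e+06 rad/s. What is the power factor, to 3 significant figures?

X_C = 1/(ωC) = 71.4 Ω
Z = 20.0 − j71.4 Ω
|Z| = √(20.0² + 71.4²) = 74.2 Ω
∠Z = arctan(-71.4/20.0) = -74.4°
cos φ = cos(-74.4°) = 0.270

0.270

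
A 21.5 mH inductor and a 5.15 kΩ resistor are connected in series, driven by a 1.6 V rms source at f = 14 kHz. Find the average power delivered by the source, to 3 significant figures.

ω = 2πf = 87960 rad/s
X_L = ωL = 1890 Ω
Z = 5150 + j1890 Ω
|Z| = √(5150² + 1890²) = 5490 Ω
∠Z = arctan(1890/5150) = 20.2°
I = V/|Z| = 292 μA
P = VI cos φ = 1.6 × 0.000292 × cos(20.2°) = 438 μW

438 μW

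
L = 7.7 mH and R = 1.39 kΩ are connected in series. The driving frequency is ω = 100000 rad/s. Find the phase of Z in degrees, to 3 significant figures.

X_L = ωL = 770 Ω
Z = 1390 + j770 Ω
|Z| = √(1390² + 770²) = 1590 Ω
∠Z = arctan(770/1390) = 29.0°

29.0°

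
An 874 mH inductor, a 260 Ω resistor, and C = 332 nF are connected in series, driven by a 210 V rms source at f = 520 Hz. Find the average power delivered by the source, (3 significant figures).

3.01 W

ω = 2πf = 3267 rad/s
X_L = ωL = 2860 Ω
X_C = 1/(ωC) = 922 Ω
Net reactance X = X_L − X_C = 1930 Ω
Z = 260 + j1930 Ω
|Z| = √(260² + 1930²) = 1950 Ω
∠Z = arctan(1930/260) = 82.3°
I = V/|Z| = 108 mA
P = VI cos φ = 210 × 0.108 × cos(82.3°) = 3.01 W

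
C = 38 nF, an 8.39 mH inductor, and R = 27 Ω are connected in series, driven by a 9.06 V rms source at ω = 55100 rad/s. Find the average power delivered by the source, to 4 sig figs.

X_L = ωL = 462.3 Ω
X_C = 1/(ωC) = 477.6 Ω
Net reactance X = X_L − X_C = -15.31 Ω
Z = 27.00 − j15.31 Ω
|Z| = √(27.00² + 15.31²) = 31.04 Ω
∠Z = arctan(-15.31/27.00) = -29.56°
I = V/|Z| = 291.9 mA
P = VI cos φ = 9.06 × 0.2919 × cos(-29.56°) = 2.300 W

2.300 W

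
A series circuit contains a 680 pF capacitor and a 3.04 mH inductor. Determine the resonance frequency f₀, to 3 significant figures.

111 kHz

ω₀ = 1/√(LC) = 1/√(0.00304 × 6.8e-10) = 695500 rad/s
f₀ = ω₀/(2π) = 111 kHz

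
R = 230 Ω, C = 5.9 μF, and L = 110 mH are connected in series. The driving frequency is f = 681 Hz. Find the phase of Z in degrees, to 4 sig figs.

ω = 2πf = 4279 rad/s
X_L = ωL = 470.7 Ω
X_C = 1/(ωC) = 39.61 Ω
Net reactance X = X_L − X_C = 431.1 Ω
Z = 230.0 + j431.1 Ω
|Z| = √(230.0² + 431.1²) = 488.6 Ω
∠Z = arctan(431.1/230.0) = 61.92°

61.92°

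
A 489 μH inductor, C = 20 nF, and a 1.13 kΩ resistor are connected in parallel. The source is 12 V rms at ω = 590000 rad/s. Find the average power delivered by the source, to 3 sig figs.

127 mW

X_L = ωL = 289 Ω
X_C = 1/(ωC) = 84.7 Ω
Parallel: admittances add. Y = 1/R + 1/(jωL) + jωC
Y = (0.000885 + j0.00833) S
|Y| = 0.00838 S → |Z| = 1/|Y| = 119 Ω, ∠Z = −∠Y = -83.9°
I = V/|Z| = 101 mA
P = VI cos φ = 12 × 0.101 × cos(-83.9°) = 127 mW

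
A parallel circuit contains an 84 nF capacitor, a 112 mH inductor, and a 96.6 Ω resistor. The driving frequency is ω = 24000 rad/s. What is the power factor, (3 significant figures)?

0.988

X_L = ωL = 2690 Ω
X_C = 1/(ωC) = 496 Ω
Parallel: admittances add. Y = 1/R + 1/(jωL) + jωC
Y = (0.0104 + j0.00164) S
|Y| = 0.0105 S → |Z| = 1/|Y| = 95.4 Ω, ∠Z = −∠Y = -9.02°
cos φ = cos(-9.02°) = 0.988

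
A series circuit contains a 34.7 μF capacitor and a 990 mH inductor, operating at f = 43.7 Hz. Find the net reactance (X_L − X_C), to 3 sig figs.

ω = 2πf = 274.6 rad/s
X_L = ωL = 272 Ω
X_C = 1/(ωC) = 105 Ω
X = 272 − 105 = 167 Ω

167 Ω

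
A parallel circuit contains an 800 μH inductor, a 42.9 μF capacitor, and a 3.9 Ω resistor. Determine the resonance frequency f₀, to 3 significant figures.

ω₀ = 1/√(LC) = 1/√(0.0008 × 4.29e-05) = 5398 rad/s
f₀ = ω₀/(2π) = 859 Hz

859 Hz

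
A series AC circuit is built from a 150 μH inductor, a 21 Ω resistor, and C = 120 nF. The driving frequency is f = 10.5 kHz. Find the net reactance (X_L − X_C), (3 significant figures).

-116 Ω

ω = 2πf = 65970 rad/s
X_L = ωL = 9.90 Ω
X_C = 1/(ωC) = 126 Ω
X = 9.90 − 126 = -116 Ω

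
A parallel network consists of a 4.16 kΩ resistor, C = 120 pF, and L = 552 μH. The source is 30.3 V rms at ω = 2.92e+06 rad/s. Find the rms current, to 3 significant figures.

X_L = ωL = 1610 Ω
X_C = 1/(ωC) = 2850 Ω
Parallel: admittances add. Y = 1/R + 1/(jωL) + jωC
Y = (0.000240 − j0.000270) S
|Y| = 0.000362 S → |Z| = 1/|Y| = 2770 Ω, ∠Z = −∠Y = 48.3°
I = V/|Z| = 30.3/2770 = 11.0 mA

11.0 mA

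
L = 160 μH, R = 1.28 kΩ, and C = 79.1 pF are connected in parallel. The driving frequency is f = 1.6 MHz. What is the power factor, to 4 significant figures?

ω = 2πf = 1.005e+07 rad/s
X_L = ωL = 1608 Ω
X_C = 1/(ωC) = 1258 Ω
Parallel: admittances add. Y = 1/R + 1/(jωL) + jωC
Y = (0.0007813 + j0.0001735) S
|Y| = 0.0008003 S → |Z| = 1/|Y| = 1250 Ω, ∠Z = −∠Y = -12.52°
cos φ = cos(-12.52°) = 0.9762

0.9762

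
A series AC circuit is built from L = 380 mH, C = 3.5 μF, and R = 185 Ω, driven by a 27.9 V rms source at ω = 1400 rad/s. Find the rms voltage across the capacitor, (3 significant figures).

15.1 V

X_L = ωL = 532 Ω
X_C = 1/(ωC) = 204 Ω
Net reactance X = X_L − X_C = 328 Ω
Z = 185 + j328 Ω
|Z| = √(185² + 328²) = 377 Ω
I = V/|Z| = 74.1 mA
V_C = I·|Z_C| = 0.0741 × 204 = 15.1 V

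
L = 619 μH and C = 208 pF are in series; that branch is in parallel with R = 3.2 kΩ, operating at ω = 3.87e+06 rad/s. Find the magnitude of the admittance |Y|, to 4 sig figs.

X_L = ωL = 2396 Ω
X_C = 1/(ωC) = 1242 Ω
Branch 1: Z₁ = R = 3200 Ω
Branch 2 (series LC): Z₂ = j(X_L − X_C) = j1153 Ω
Parallel: Z = Z₁Z₂/(Z₁+Z₂), |Z| = 1085 Ω, ∠Z = 70.18°
|Y| = 1/|Z| = 921.7 μS

921.7 μS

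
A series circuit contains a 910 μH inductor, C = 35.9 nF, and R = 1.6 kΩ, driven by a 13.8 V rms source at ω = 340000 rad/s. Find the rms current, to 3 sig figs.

8.54 mA

X_L = ωL = 309 Ω
X_C = 1/(ωC) = 81.9 Ω
Net reactance X = X_L − X_C = 227 Ω
Z = 1600 + j227 Ω
|Z| = √(1600² + 227²) = 1620 Ω
I = V/|Z| = 13.8/1620 = 8.54 mA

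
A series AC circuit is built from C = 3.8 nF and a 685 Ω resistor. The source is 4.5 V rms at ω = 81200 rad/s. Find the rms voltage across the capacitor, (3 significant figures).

X_C = 1/(ωC) = 3240 Ω
Z = 685 − j3240 Ω
|Z| = √(685² + 3240²) = 3310 Ω
I = V/|Z| = 1.36 mA
V_C = I·|Z_C| = 0.00136 × 3240 = 4.40 V

4.40 V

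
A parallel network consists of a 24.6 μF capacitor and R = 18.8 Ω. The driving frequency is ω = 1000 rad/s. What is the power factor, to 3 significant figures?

X_C = 1/(ωC) = 40.7 Ω
Parallel: admittances add. Y = 1/R + jωC
Y = (0.0532 + j0.0246) S
|Y| = 0.0586 S → |Z| = 1/|Y| = 17.1 Ω, ∠Z = −∠Y = -24.8°
cos φ = cos(-24.8°) = 0.908

0.908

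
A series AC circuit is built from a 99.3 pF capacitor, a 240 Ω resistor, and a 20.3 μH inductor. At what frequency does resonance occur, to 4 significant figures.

3.545 MHz

ω₀ = 1/√(LC) = 1/√(2.03e-05 × 9.93e-11) = 2.227e+07 rad/s
f₀ = ω₀/(2π) = 3.545 MHz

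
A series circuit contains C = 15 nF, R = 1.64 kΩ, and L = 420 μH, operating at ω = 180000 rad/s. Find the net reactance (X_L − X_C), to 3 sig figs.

X_L = ωL = 75.6 Ω
X_C = 1/(ωC) = 370 Ω
X = 75.6 − 370 = -295 Ω

-295 Ω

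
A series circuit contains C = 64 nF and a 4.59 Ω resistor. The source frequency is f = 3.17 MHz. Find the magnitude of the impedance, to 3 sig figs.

4.66 Ω

ω = 2πf = 1.992e+07 rad/s
X_C = 1/(ωC) = 0.784 Ω
Z = 4.59 − j0.784 Ω
|Z| = √(4.59² + 0.784²) = 4.66 Ω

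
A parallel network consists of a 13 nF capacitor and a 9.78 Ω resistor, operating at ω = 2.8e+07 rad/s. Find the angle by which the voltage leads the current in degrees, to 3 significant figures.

-74.3°

X_C = 1/(ωC) = 2.75 Ω
Parallel: admittances add. Y = 1/R + jωC
Y = (0.102 + j0.364) S
|Y| = 0.378 S → |Z| = 1/|Y| = 2.64 Ω, ∠Z = −∠Y = -74.3°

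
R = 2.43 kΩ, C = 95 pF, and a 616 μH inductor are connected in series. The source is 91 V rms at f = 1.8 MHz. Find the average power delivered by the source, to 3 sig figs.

ω = 2πf = 1.131e+07 rad/s
X_L = ωL = 6970 Ω
X_C = 1/(ωC) = 931 Ω
Net reactance X = X_L − X_C = 6040 Ω
Z = 2430 + j6040 Ω
|Z| = √(2430² + 6040²) = 6510 Ω
∠Z = arctan(6040/2430) = 68.1°
I = V/|Z| = 14.0 mA
P = VI cos φ = 91 × 0.0140 × cos(68.1°) = 475 mW

475 mW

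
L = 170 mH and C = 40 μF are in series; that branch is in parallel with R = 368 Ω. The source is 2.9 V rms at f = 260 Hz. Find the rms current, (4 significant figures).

ω = 2πf = 1634 rad/s
X_L = ωL = 277.7 Ω
X_C = 1/(ωC) = 15.30 Ω
Branch 1: Z₁ = R = 368.0 Ω
Branch 2 (series LC): Z₂ = j(X_L − X_C) = j262.4 Ω
Parallel: Z = Z₁Z₂/(Z₁+Z₂), |Z| = 213.7 Ω, ∠Z = 54.51°
I = V/|Z| = 2.9/213.7 = 13.57 mA

13.57 mA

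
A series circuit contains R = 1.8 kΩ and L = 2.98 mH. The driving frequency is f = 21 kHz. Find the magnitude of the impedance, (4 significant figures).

ω = 2πf = 131900 rad/s
X_L = ωL = 393.2 Ω
Z = 1800 + j393.2 Ω
|Z| = √(1800² + 393.2²) = 1842 Ω

1842 Ω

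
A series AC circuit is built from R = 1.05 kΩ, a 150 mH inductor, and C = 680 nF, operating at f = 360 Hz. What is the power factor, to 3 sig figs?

0.959

ω = 2πf = 2262 rad/s
X_L = ωL = 339 Ω
X_C = 1/(ωC) = 650 Ω
Net reactance X = X_L − X_C = -311 Ω
Z = 1050 − j311 Ω
|Z| = √(1050² + 311²) = 1100 Ω
∠Z = arctan(-311/1050) = -16.5°
cos φ = cos(-16.5°) = 0.959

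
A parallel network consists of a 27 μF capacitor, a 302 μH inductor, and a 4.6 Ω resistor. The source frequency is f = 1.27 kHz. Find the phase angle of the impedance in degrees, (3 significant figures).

ω = 2πf = 7980 rad/s
X_L = ωL = 2.41 Ω
X_C = 1/(ωC) = 4.64 Ω
Parallel: admittances add. Y = 1/R + 1/(jωL) + jωC
Y = (0.217 − j0.200) S
|Y| = 0.295 S → |Z| = 1/|Y| = 3.39 Ω, ∠Z = −∠Y = 42.5°

42.5°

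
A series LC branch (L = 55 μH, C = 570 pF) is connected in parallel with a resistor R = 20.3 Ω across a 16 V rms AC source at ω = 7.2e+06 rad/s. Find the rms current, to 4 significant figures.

X_L = ωL = 396.0 Ω
X_C = 1/(ωC) = 243.7 Ω
Branch 1: Z₁ = R = 20.30 Ω
Branch 2 (series LC): Z₂ = j(X_L − X_C) = j152.3 Ω
Parallel: Z = Z₁Z₂/(Z₁+Z₂), |Z| = 20.12 Ω, ∠Z = 7.590°
I = V/|Z| = 16/20.12 = 795.1 mA

795.1 mA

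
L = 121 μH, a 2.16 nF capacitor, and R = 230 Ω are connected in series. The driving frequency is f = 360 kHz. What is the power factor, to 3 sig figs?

ω = 2πf = 2.262e+06 rad/s
X_L = ωL = 274 Ω
X_C = 1/(ωC) = 205 Ω
Net reactance X = X_L − X_C = 69.0 Ω
Z = 230 + j69.0 Ω
|Z| = √(230² + 69.0²) = 240 Ω
∠Z = arctan(69.0/230) = 16.7°
cos φ = cos(16.7°) = 0.958

0.958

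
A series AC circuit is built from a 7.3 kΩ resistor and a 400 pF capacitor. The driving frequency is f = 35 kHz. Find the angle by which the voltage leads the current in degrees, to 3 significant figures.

ω = 2πf = 219900 rad/s
X_C = 1/(ωC) = 11400 Ω
Z = 7300 − j11400 Ω
|Z| = √(7300² + 11400²) = 13500 Ω
∠Z = arctan(-11400/7300) = -57.3°

-57.3°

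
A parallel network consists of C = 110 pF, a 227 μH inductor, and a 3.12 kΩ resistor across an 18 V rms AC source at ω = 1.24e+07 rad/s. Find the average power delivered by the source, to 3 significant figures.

X_L = ωL = 2810 Ω
X_C = 1/(ωC) = 733 Ω
Parallel: admittances add. Y = 1/R + 1/(jωL) + jωC
Y = (0.000321 + j0.00101) S
|Y| = 0.00106 S → |Z| = 1/|Y| = 945 Ω, ∠Z = −∠Y = -72.4°
I = V/|Z| = 19.1 mA
P = VI cos φ = 18 × 0.0191 × cos(-72.4°) = 104 mW

104 mW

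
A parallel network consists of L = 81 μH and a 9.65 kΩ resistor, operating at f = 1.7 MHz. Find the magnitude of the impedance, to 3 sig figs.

ω = 2πf = 1.068e+07 rad/s
X_L = ωL = 865 Ω
Parallel: admittances add. Y = 1/R + 1/(jωL)
Y = (0.000104 − j0.00116) S
|Y| = 0.00116 S → |Z| = 1/|Y| = 862 Ω, ∠Z = −∠Y = 84.9°

862 Ω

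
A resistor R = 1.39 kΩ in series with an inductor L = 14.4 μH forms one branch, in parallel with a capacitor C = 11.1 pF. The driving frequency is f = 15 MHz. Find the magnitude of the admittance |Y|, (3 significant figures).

ω = 2πf = 9.425e+07 rad/s
X_L = ωL = 1360 Ω
X_C = 1/(ωC) = 956 Ω
Branch 1 (R+jX_L): Z₁ = 1390 + j1360 Ω, |Z₁| = 1940 Ω
Branch 2 (−jX_C): Z₂ = −j956 Ω
Parallel: Z = Z₁Z₂/(Z₁+Z₂), |Z| = 1280 Ω, ∠Z = -61.8°
|Y| = 1/|Z| = 779 μS

779 μS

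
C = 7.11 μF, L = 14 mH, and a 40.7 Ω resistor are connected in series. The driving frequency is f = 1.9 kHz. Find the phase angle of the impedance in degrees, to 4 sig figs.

ω = 2πf = 11940 rad/s
X_L = ωL = 167.1 Ω
X_C = 1/(ωC) = 11.78 Ω
Net reactance X = X_L − X_C = 155.4 Ω
Z = 40.70 + j155.4 Ω
|Z| = √(40.70² + 155.4²) = 160.6 Ω
∠Z = arctan(155.4/40.70) = 75.32°

75.32°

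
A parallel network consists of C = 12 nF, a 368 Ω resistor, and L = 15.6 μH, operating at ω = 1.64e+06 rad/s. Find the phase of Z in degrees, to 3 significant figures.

82.0°

X_L = ωL = 25.6 Ω
X_C = 1/(ωC) = 50.8 Ω
Parallel: admittances add. Y = 1/R + 1/(jωL) + jωC
Y = (0.00272 − j0.0194) S
|Y| = 0.0196 S → |Z| = 1/|Y| = 51.0 Ω, ∠Z = −∠Y = 82.0°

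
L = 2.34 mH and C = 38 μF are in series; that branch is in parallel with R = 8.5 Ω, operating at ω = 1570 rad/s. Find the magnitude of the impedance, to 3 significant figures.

7.13 Ω

X_L = ωL = 3.67 Ω
X_C = 1/(ωC) = 16.8 Ω
Branch 1: Z₁ = R = 8.50 Ω
Branch 2 (series LC): Z₂ = j(X_L − X_C) = −j13.1 Ω
Parallel: Z = Z₁Z₂/(Z₁+Z₂), |Z| = 7.13 Ω, ∠Z = -33.0°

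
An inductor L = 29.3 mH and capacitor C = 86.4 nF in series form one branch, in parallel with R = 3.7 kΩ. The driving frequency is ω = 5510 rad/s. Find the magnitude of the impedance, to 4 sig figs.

1718 Ω

X_L = ωL = 161.4 Ω
X_C = 1/(ωC) = 2101 Ω
Branch 1: Z₁ = R = 3700 Ω
Branch 2 (series LC): Z₂ = j(X_L − X_C) = −j1939 Ω
Parallel: Z = Z₁Z₂/(Z₁+Z₂), |Z| = 1718 Ω, ∠Z = -62.34°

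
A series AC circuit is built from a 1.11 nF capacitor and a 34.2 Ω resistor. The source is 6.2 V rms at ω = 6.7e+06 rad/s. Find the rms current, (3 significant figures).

X_C = 1/(ωC) = 134 Ω
Z = 34.2 − j134 Ω
|Z| = √(34.2² + 134²) = 139 Ω
I = V/|Z| = 6.2/139 = 44.7 mA

44.7 mA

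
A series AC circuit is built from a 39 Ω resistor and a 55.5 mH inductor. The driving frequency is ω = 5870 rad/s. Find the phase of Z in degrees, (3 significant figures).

83.2°

X_L = ωL = 326 Ω
Z = 39.0 + j326 Ω
|Z| = √(39.0² + 326²) = 328 Ω
∠Z = arctan(326/39.0) = 83.2°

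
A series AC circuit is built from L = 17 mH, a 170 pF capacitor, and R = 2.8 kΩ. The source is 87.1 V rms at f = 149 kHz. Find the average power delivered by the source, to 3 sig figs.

211 mW

ω = 2πf = 936200 rad/s
X_L = ωL = 15900 Ω
X_C = 1/(ωC) = 6280 Ω
Net reactance X = X_L − X_C = 9630 Ω
Z = 2800 + j9630 Ω
|Z| = √(2800² + 9630²) = 10000 Ω
∠Z = arctan(9630/2800) = 73.8°
I = V/|Z| = 8.68 mA
P = VI cos φ = 87.1 × 0.00868 × cos(73.8°) = 211 mW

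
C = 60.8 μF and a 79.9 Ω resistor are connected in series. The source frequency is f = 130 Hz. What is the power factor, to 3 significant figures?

ω = 2πf = 816.8 rad/s
X_C = 1/(ωC) = 20.1 Ω
Z = 79.9 − j20.1 Ω
|Z| = √(79.9² + 20.1²) = 82.4 Ω
∠Z = arctan(-20.1/79.9) = -14.1°
cos φ = cos(-14.1°) = 0.970

0.970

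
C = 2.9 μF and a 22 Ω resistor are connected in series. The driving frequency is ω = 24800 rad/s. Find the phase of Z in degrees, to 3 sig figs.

-32.3°

X_C = 1/(ωC) = 13.9 Ω
Z = 22.0 − j13.9 Ω
|Z| = √(22.0² + 13.9²) = 26.0 Ω
∠Z = arctan(-13.9/22.0) = -32.3°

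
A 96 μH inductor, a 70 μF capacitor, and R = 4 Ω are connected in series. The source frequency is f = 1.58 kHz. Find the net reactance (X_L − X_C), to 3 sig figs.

-0.486 Ω

ω = 2πf = 9927 rad/s
X_L = ωL = 0.953 Ω
X_C = 1/(ωC) = 1.44 Ω
X = 0.953 − 1.44 = -0.486 Ω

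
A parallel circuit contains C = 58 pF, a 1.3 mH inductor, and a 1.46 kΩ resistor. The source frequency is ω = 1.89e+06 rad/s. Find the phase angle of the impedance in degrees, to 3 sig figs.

X_L = ωL = 2460 Ω
X_C = 1/(ωC) = 9120 Ω
Parallel: admittances add. Y = 1/R + 1/(jωL) + jωC
Y = (0.000685 − j0.000297) S
|Y| = 0.000747 S → |Z| = 1/|Y| = 1340 Ω, ∠Z = −∠Y = 23.5°

23.5°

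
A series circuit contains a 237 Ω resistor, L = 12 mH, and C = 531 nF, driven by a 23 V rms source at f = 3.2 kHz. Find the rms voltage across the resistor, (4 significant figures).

ω = 2πf = 20110 rad/s
X_L = ωL = 241.3 Ω
X_C = 1/(ωC) = 93.66 Ω
Net reactance X = X_L − X_C = 147.6 Ω
Z = 237.0 + j147.6 Ω
|Z| = √(237.0² + 147.6²) = 279.2 Ω
I = V/|Z| = 82.38 mA
V_R = I·|Z_R| = 0.08238 × 237.0 = 19.52 V

19.52 V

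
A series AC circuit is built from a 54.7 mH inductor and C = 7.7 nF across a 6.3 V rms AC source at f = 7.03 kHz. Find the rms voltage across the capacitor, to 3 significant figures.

35.3 V

ω = 2πf = 44170 rad/s
X_L = ωL = 2420 Ω
X_C = 1/(ωC) = 2940 Ω
Net reactance X = X_L − X_C = -524 Ω
Z = − j524 Ω
|Z| = √(0² + 524²) = 524 Ω
I = V/|Z| = 12.0 mA
V_C = I·|Z_C| = 0.0120 × 2940 = 35.3 V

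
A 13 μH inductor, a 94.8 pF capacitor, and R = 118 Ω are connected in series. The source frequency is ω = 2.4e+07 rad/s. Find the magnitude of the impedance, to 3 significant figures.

174 Ω

X_L = ωL = 312 Ω
X_C = 1/(ωC) = 440 Ω
Net reactance X = X_L − X_C = -128 Ω
Z = 118 − j128 Ω
|Z| = √(118² + 128²) = 174 Ω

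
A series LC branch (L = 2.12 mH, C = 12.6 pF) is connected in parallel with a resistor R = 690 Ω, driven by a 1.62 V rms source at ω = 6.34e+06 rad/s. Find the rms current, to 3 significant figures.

2.93 mA

X_L = ωL = 13400 Ω
X_C = 1/(ωC) = 12500 Ω
Branch 1: Z₁ = R = 690 Ω
Branch 2 (series LC): Z₂ = j(X_L − X_C) = j923 Ω
Parallel: Z = Z₁Z₂/(Z₁+Z₂), |Z| = 553 Ω, ∠Z = 36.8°
I = V/|Z| = 1.62/553 = 2.93 mA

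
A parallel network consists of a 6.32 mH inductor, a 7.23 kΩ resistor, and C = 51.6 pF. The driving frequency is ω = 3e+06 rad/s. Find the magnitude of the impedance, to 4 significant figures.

X_L = ωL = 18960 Ω
X_C = 1/(ωC) = 6460 Ω
Parallel: admittances add. Y = 1/R + 1/(jωL) + jωC
Y = (0.0001383 + j0.0001021) S
|Y| = 0.0001719 S → |Z| = 1/|Y| = 5818 Ω, ∠Z = −∠Y = -36.42°

5818 Ω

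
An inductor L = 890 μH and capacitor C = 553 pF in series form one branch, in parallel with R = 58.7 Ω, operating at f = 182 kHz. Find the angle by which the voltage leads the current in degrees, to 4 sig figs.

ω = 2πf = 1.144e+06 rad/s
X_L = ωL = 1018 Ω
X_C = 1/(ωC) = 1581 Ω
Branch 1: Z₁ = R = 58.70 Ω
Branch 2 (series LC): Z₂ = j(X_L − X_C) = −j563.6 Ω
Parallel: Z = Z₁Z₂/(Z₁+Z₂), |Z| = 58.38 Ω, ∠Z = -5.946°

-5.946°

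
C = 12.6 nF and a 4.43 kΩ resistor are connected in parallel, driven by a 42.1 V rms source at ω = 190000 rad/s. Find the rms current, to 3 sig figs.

101 mA

X_C = 1/(ωC) = 418 Ω
Parallel: admittances add. Y = 1/R + jωC
Y = (0.000226 + j0.00239) S
|Y| = 0.00240 S → |Z| = 1/|Y| = 416 Ω, ∠Z = −∠Y = -84.6°
I = V/|Z| = 42.1/416 = 101 mA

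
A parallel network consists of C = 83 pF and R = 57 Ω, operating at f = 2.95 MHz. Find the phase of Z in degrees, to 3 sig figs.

-5.01°

ω = 2πf = 1.854e+07 rad/s
X_C = 1/(ωC) = 650 Ω
Parallel: admittances add. Y = 1/R + jωC
Y = (0.0175 + j0.00154) S
|Y| = 0.0176 S → |Z| = 1/|Y| = 56.8 Ω, ∠Z = −∠Y = -5.01°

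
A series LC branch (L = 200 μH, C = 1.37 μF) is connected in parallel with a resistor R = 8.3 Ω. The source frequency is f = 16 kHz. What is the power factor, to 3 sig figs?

0.840

ω = 2πf = 100500 rad/s
X_L = ωL = 20.1 Ω
X_C = 1/(ωC) = 7.26 Ω
Branch 1: Z₁ = R = 8.30 Ω
Branch 2 (series LC): Z₂ = j(X_L − X_C) = j12.8 Ω
Parallel: Z = Z₁Z₂/(Z₁+Z₂), |Z| = 6.97 Ω, ∠Z = 32.9°
cos φ = cos(32.9°) = 0.840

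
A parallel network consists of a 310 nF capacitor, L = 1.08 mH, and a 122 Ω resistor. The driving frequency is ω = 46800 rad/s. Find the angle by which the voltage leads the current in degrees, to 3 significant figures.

X_L = ωL = 50.5 Ω
X_C = 1/(ωC) = 68.9 Ω
Parallel: admittances add. Y = 1/R + 1/(jωL) + jωC
Y = (0.00820 − j0.00528) S
|Y| = 0.00975 S → |Z| = 1/|Y| = 103 Ω, ∠Z = −∠Y = 32.8°

32.8°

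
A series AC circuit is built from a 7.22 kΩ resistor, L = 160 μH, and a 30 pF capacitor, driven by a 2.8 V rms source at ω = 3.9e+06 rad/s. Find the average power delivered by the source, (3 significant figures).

493 μW

X_L = ωL = 624 Ω
X_C = 1/(ωC) = 8550 Ω
Net reactance X = X_L − X_C = -7920 Ω
Z = 7220 − j7920 Ω
|Z| = √(7220² + 7920²) = 10700 Ω
∠Z = arctan(-7920/7220) = -47.7°
I = V/|Z| = 261 μA
P = VI cos φ = 2.8 × 0.000261 × cos(-47.7°) = 493 μW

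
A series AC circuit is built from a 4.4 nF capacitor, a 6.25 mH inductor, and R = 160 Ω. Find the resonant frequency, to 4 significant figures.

30.35 kHz

ω₀ = 1/√(LC) = 1/√(0.00625 × 4.4e-09) = 190700 rad/s
f₀ = ω₀/(2π) = 30.35 kHz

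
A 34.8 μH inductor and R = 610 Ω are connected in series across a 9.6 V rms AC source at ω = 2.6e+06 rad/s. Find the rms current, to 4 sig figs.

X_L = ωL = 90.48 Ω
Z = 610.0 + j90.48 Ω
|Z| = √(610.0² + 90.48²) = 616.7 Ω
I = V/|Z| = 9.6/616.7 = 15.57 mA

15.57 mA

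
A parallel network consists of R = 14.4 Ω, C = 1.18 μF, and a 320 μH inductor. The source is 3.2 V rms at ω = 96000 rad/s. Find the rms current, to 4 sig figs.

340.8 mA

X_L = ωL = 30.72 Ω
X_C = 1/(ωC) = 8.828 Ω
Parallel: admittances add. Y = 1/R + 1/(jωL) + jωC
Y = (0.06944 + j0.08073) S
|Y| = 0.1065 S → |Z| = 1/|Y| = 9.391 Ω, ∠Z = −∠Y = -49.30°
I = V/|Z| = 3.2/9.391 = 340.8 mA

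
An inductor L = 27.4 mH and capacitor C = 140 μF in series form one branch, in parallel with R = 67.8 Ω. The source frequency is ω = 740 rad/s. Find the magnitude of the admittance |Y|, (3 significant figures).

X_L = ωL = 20.3 Ω
X_C = 1/(ωC) = 9.65 Ω
Branch 1: Z₁ = R = 67.8 Ω
Branch 2 (series LC): Z₂ = j(X_L − X_C) = j10.6 Ω
Parallel: Z = Z₁Z₂/(Z₁+Z₂), |Z| = 10.5 Ω, ∠Z = 81.1°
|Y| = 1/|Z| = 95.3 mS

95.3 mS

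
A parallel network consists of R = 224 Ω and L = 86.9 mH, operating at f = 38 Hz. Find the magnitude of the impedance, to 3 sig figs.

20.7 Ω

ω = 2πf = 238.8 rad/s
X_L = ωL = 20.7 Ω
Parallel: admittances add. Y = 1/R + 1/(jωL)
Y = (0.00446 − j0.0482) S
|Y| = 0.0484 S → |Z| = 1/|Y| = 20.7 Ω, ∠Z = −∠Y = 84.7°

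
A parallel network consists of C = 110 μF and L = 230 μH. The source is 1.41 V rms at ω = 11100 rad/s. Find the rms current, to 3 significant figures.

1.17 A

X_L = ωL = 2.55 Ω
X_C = 1/(ωC) = 0.819 Ω
Parallel: admittances add. Y = 1/(jωL) + jωC
Y = (0 + j0.829) S
|Y| = 0.829 S → |Z| = 1/|Y| = 1.21 Ω, ∠Z = −∠Y = -90.0°
I = V/|Z| = 1.41/1.21 = 1.17 A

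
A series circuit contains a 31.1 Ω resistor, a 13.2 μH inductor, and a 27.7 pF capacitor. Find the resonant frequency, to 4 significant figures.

ω₀ = 1/√(LC) = 1/√(1.32e-05 × 2.77e-11) = 5.23e+07 rad/s
f₀ = ω₀/(2π) = 8.323 MHz

8.323 MHz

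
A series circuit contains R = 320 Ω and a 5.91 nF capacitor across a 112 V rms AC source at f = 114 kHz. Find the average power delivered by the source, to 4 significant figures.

ω = 2πf = 716300 rad/s
X_C = 1/(ωC) = 236.2 Ω
Z = 320.0 − j236.2 Ω
|Z| = √(320.0² + 236.2²) = 397.7 Ω
∠Z = arctan(-236.2/320.0) = -36.43°
I = V/|Z| = 281.6 mA
P = VI cos φ = 112 × 0.2816 × cos(-36.43°) = 25.37 W

25.37 W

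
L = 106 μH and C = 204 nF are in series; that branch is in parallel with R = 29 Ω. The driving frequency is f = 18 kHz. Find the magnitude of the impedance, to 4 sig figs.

ω = 2πf = 113100 rad/s
X_L = ωL = 11.99 Ω
X_C = 1/(ωC) = 43.34 Ω
Branch 1: Z₁ = R = 29.00 Ω
Branch 2 (series LC): Z₂ = j(X_L − X_C) = −j31.35 Ω
Parallel: Z = Z₁Z₂/(Z₁+Z₂), |Z| = 21.29 Ω, ∠Z = -42.77°

21.29 Ω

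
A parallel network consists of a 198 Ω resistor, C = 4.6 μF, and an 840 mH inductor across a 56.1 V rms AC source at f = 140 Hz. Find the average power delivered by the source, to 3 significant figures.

15.9 W

ω = 2πf = 879.6 rad/s
X_L = ωL = 739 Ω
X_C = 1/(ωC) = 247 Ω
Parallel: admittances add. Y = 1/R + 1/(jωL) + jωC
Y = (0.00505 + j0.00269) S
|Y| = 0.00572 S → |Z| = 1/|Y| = 175 Ω, ∠Z = −∠Y = -28.1°
I = V/|Z| = 321 mA
P = VI cos φ = 56.1 × 0.321 × cos(-28.1°) = 15.9 W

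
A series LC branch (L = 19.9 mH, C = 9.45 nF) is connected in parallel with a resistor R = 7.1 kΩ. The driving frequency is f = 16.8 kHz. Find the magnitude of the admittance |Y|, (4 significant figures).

ω = 2πf = 105600 rad/s
X_L = ωL = 2101 Ω
X_C = 1/(ωC) = 1002 Ω
Branch 1: Z₁ = R = 7100 Ω
Branch 2 (series LC): Z₂ = j(X_L − X_C) = j1098 Ω
Parallel: Z = Z₁Z₂/(Z₁+Z₂), |Z| = 1085 Ω, ∠Z = 81.21°
|Y| = 1/|Z| = 921.5 μS

921.5 μS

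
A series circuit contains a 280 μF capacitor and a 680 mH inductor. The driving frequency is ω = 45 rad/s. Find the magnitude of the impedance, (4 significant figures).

X_L = ωL = 30.60 Ω
X_C = 1/(ωC) = 79.37 Ω
Net reactance X = X_L − X_C = -48.77 Ω
Z = − j48.77 Ω
|Z| = √(0² + 48.77²) = 48.77 Ω

48.77 Ω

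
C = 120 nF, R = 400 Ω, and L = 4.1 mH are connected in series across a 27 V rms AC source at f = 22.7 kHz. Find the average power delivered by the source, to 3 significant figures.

667 mW

ω = 2πf = 142600 rad/s
X_L = ωL = 585 Ω
X_C = 1/(ωC) = 58.4 Ω
Net reactance X = X_L − X_C = 526 Ω
Z = 400 + j526 Ω
|Z| = √(400² + 526²) = 661 Ω
∠Z = arctan(526/400) = 52.8°
I = V/|Z| = 40.8 mA
P = VI cos φ = 27 × 0.0408 × cos(52.8°) = 667 mW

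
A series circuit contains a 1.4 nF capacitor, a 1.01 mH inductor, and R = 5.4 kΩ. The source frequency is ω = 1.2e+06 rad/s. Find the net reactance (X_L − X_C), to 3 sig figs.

617 Ω

X_L = ωL = 1210 Ω
X_C = 1/(ωC) = 595 Ω
X = 1210 − 595 = 617 Ω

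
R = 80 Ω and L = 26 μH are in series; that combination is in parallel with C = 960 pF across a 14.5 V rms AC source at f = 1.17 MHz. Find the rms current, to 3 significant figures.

ω = 2πf = 7.351e+06 rad/s
X_L = ωL = 191 Ω
X_C = 1/(ωC) = 142 Ω
Branch 1 (R+jX_L): Z₁ = 80.0 + j191 Ω, |Z₁| = 207 Ω
Branch 2 (−jX_C): Z₂ = −j142 Ω
Parallel: Z = Z₁Z₂/(Z₁+Z₂), |Z| = 312 Ω, ∠Z = -54.4°
I = V/|Z| = 14.5/312 = 46.4 mA

46.4 mA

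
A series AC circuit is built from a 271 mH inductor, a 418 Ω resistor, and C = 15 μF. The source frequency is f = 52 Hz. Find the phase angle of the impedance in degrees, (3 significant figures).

ω = 2πf = 326.7 rad/s
X_L = ωL = 88.5 Ω
X_C = 1/(ωC) = 204 Ω
Net reactance X = X_L − X_C = -116 Ω
Z = 418 − j116 Ω
|Z| = √(418² + 116²) = 434 Ω
∠Z = arctan(-116/418) = -15.4°

-15.4°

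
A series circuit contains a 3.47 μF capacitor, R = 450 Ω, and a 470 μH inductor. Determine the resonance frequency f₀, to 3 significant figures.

3.94 kHz

ω₀ = 1/√(LC) = 1/√(0.00047 × 3.47e-06) = 24760 rad/s
f₀ = ω₀/(2π) = 3.94 kHz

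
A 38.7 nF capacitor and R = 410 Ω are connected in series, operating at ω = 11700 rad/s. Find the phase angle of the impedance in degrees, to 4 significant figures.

-79.48°

X_C = 1/(ωC) = 2209 Ω
Z = 410.0 − j2209 Ω
|Z| = √(410.0² + 2209²) = 2246 Ω
∠Z = arctan(-2209/410.0) = -79.48°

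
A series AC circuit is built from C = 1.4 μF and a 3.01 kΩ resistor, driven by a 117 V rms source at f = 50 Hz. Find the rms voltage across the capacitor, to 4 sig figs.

70.52 V

ω = 2πf = 314.2 rad/s
X_C = 1/(ωC) = 2274 Ω
Z = 3010 − j2274 Ω
|Z| = √(3010² + 2274²) = 3772 Ω
I = V/|Z| = 31.02 mA
V_C = I·|Z_C| = 0.03102 × 2274 = 70.52 V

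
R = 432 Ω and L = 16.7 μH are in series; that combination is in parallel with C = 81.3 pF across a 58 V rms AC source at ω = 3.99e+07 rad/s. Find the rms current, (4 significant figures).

132.9 mA

X_L = ωL = 666.3 Ω
X_C = 1/(ωC) = 308.3 Ω
Branch 1 (R+jX_L): Z₁ = 432.0 + j666.3 Ω, |Z₁| = 794.1 Ω
Branch 2 (−jX_C): Z₂ = −j308.3 Ω
Parallel: Z = Z₁Z₂/(Z₁+Z₂), |Z| = 436.3 Ω, ∠Z = -72.61°
I = V/|Z| = 58/436.3 = 132.9 mA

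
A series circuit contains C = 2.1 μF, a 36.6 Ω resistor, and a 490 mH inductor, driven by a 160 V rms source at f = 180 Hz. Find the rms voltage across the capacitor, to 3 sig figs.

488 V

ω = 2πf = 1131 rad/s
X_L = ωL = 554 Ω
X_C = 1/(ωC) = 421 Ω
Net reactance X = X_L − X_C = 133 Ω
Z = 36.6 + j133 Ω
|Z| = √(36.6² + 133²) = 138 Ω
I = V/|Z| = 1.16 A
V_C = I·|Z_C| = 1.16 × 421 = 488 V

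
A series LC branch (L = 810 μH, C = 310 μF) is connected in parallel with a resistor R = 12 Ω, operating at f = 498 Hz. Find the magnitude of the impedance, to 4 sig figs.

ω = 2πf = 3129 rad/s
X_L = ωL = 2.535 Ω
X_C = 1/(ωC) = 1.031 Ω
Branch 1: Z₁ = R = 12.00 Ω
Branch 2 (series LC): Z₂ = j(X_L − X_C) = j1.504 Ω
Parallel: Z = Z₁Z₂/(Z₁+Z₂), |Z| = 1.492 Ω, ∠Z = 82.86°

1.492 Ω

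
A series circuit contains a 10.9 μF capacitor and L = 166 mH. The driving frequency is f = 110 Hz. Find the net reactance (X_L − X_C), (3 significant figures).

-18.0 Ω

ω = 2πf = 691.2 rad/s
X_L = ωL = 115 Ω
X_C = 1/(ωC) = 133 Ω
X = 115 − 133 = -18.0 Ω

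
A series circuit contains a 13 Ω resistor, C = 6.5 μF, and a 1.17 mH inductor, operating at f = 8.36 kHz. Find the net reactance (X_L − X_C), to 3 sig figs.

ω = 2πf = 52530 rad/s
X_L = ωL = 61.5 Ω
X_C = 1/(ωC) = 2.93 Ω
X = 61.5 − 2.93 = 58.5 Ω

58.5 Ω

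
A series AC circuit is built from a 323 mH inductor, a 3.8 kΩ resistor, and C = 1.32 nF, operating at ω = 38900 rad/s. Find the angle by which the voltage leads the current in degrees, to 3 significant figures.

-61.2°

X_L = ωL = 12600 Ω
X_C = 1/(ωC) = 19500 Ω
Net reactance X = X_L − X_C = -6910 Ω
Z = 3800 − j6910 Ω
|Z| = √(3800² + 6910²) = 7890 Ω
∠Z = arctan(-6910/3800) = -61.2°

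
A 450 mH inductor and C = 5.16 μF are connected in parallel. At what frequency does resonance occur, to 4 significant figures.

ω₀ = 1/√(LC) = 1/√(0.45 × 5.16e-06) = 656.2 rad/s
f₀ = ω₀/(2π) = 104.4 Hz

104.4 Hz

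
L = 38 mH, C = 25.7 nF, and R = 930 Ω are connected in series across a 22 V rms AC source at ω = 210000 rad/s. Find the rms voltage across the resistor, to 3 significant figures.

2.61 V

X_L = ωL = 7980 Ω
X_C = 1/(ωC) = 185 Ω
Net reactance X = X_L − X_C = 7790 Ω
Z = 930 + j7790 Ω
|Z| = √(930² + 7790²) = 7850 Ω
I = V/|Z| = 2.80 mA
V_R = I·|Z_R| = 0.00280 × 930 = 2.61 V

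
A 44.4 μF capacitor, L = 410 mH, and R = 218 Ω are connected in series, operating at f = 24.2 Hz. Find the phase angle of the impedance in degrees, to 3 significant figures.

-21.5°

ω = 2πf = 152.1 rad/s
X_L = ωL = 62.3 Ω
X_C = 1/(ωC) = 148 Ω
Net reactance X = X_L − X_C = -85.8 Ω
Z = 218 − j85.8 Ω
|Z| = √(218² + 85.8²) = 234 Ω
∠Z = arctan(-85.8/218) = -21.5°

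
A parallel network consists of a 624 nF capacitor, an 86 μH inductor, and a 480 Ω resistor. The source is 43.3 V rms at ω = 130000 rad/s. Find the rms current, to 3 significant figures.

X_L = ωL = 11.2 Ω
X_C = 1/(ωC) = 12.3 Ω
Parallel: admittances add. Y = 1/R + 1/(jωL) + jωC
Y = (0.00208 − j0.00833) S
|Y| = 0.00858 S → |Z| = 1/|Y| = 117 Ω, ∠Z = −∠Y = 76.0°
I = V/|Z| = 43.3/117 = 372 mA

372 mA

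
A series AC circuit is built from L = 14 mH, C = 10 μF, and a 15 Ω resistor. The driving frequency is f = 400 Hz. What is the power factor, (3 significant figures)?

0.956

ω = 2πf = 2513 rad/s
X_L = ωL = 35.2 Ω
X_C = 1/(ωC) = 39.8 Ω
Net reactance X = X_L − X_C = -4.60 Ω
Z = 15.0 − j4.60 Ω
|Z| = √(15.0² + 4.60²) = 15.7 Ω
∠Z = arctan(-4.60/15.0) = -17.1°
cos φ = cos(-17.1°) = 0.956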